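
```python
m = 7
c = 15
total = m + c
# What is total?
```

Trace (tracking total):
m = 7  # -> m = 7
c = 15  # -> c = 15
total = m + c  # -> total = 22

Answer: 22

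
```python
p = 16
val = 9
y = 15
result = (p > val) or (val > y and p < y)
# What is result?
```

Answer: True

Derivation:
Trace (tracking result):
p = 16  # -> p = 16
val = 9  # -> val = 9
y = 15  # -> y = 15
result = p > val or (val > y and p < y)  # -> result = True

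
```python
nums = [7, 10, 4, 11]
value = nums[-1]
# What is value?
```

Trace (tracking value):
nums = [7, 10, 4, 11]  # -> nums = [7, 10, 4, 11]
value = nums[-1]  # -> value = 11

Answer: 11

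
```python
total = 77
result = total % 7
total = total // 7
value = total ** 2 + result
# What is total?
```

Answer: 11

Derivation:
Trace (tracking total):
total = 77  # -> total = 77
result = total % 7  # -> result = 0
total = total // 7  # -> total = 11
value = total ** 2 + result  # -> value = 121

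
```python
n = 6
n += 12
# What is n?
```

Trace (tracking n):
n = 6  # -> n = 6
n += 12  # -> n = 18

Answer: 18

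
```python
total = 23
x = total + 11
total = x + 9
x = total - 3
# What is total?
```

Answer: 43

Derivation:
Trace (tracking total):
total = 23  # -> total = 23
x = total + 11  # -> x = 34
total = x + 9  # -> total = 43
x = total - 3  # -> x = 40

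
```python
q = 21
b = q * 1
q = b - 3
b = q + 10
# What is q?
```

Answer: 18

Derivation:
Trace (tracking q):
q = 21  # -> q = 21
b = q * 1  # -> b = 21
q = b - 3  # -> q = 18
b = q + 10  # -> b = 28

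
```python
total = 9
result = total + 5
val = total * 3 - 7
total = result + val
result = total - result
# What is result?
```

Trace (tracking result):
total = 9  # -> total = 9
result = total + 5  # -> result = 14
val = total * 3 - 7  # -> val = 20
total = result + val  # -> total = 34
result = total - result  # -> result = 20

Answer: 20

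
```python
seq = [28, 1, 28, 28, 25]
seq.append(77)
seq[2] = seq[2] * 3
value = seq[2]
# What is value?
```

Answer: 84

Derivation:
Trace (tracking value):
seq = [28, 1, 28, 28, 25]  # -> seq = [28, 1, 28, 28, 25]
seq.append(77)  # -> seq = [28, 1, 28, 28, 25, 77]
seq[2] = seq[2] * 3  # -> seq = [28, 1, 84, 28, 25, 77]
value = seq[2]  # -> value = 84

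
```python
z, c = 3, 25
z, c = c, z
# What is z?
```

Trace (tracking z):
z, c = (3, 25)  # -> z = 3, c = 25
z, c = (c, z)  # -> z = 25, c = 3

Answer: 25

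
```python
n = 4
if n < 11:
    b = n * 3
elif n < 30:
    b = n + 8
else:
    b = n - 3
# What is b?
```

Answer: 12

Derivation:
Trace (tracking b):
n = 4  # -> n = 4
if n < 11:  # condition is True
    b = n * 3  # -> b = 12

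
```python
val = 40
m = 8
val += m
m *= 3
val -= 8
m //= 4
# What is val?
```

Trace (tracking val):
val = 40  # -> val = 40
m = 8  # -> m = 8
val += m  # -> val = 48
m *= 3  # -> m = 24
val -= 8  # -> val = 40
m //= 4  # -> m = 6

Answer: 40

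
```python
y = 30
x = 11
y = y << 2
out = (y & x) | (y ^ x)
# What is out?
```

Answer: 123

Derivation:
Trace (tracking out):
y = 30  # -> y = 30
x = 11  # -> x = 11
y = y << 2  # -> y = 120
out = y & x | y ^ x  # -> out = 123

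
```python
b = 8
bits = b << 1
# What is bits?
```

Trace (tracking bits):
b = 8  # -> b = 8
bits = b << 1  # -> bits = 16

Answer: 16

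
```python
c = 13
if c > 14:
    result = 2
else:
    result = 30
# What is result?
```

Trace (tracking result):
c = 13  # -> c = 13
if c > 14:  # condition is False
else:
    result = 30  # -> result = 30

Answer: 30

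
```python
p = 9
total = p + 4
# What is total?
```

Trace (tracking total):
p = 9  # -> p = 9
total = p + 4  # -> total = 13

Answer: 13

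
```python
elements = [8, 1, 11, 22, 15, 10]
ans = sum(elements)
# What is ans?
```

Trace (tracking ans):
elements = [8, 1, 11, 22, 15, 10]  # -> elements = [8, 1, 11, 22, 15, 10]
ans = sum(elements)  # -> ans = 67

Answer: 67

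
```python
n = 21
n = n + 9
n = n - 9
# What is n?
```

Answer: 21

Derivation:
Trace (tracking n):
n = 21  # -> n = 21
n = n + 9  # -> n = 30
n = n - 9  # -> n = 21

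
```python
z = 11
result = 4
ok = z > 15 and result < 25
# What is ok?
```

Trace (tracking ok):
z = 11  # -> z = 11
result = 4  # -> result = 4
ok = z > 15 and result < 25  # -> ok = False

Answer: False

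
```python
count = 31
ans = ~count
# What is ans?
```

Answer: -32

Derivation:
Trace (tracking ans):
count = 31  # -> count = 31
ans = ~count  # -> ans = -32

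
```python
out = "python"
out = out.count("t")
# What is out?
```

Answer: 1

Derivation:
Trace (tracking out):
out = 'python'  # -> out = 'python'
out = out.count('t')  # -> out = 1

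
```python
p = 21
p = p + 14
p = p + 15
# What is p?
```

Answer: 50

Derivation:
Trace (tracking p):
p = 21  # -> p = 21
p = p + 14  # -> p = 35
p = p + 15  # -> p = 50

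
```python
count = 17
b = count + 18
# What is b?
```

Answer: 35

Derivation:
Trace (tracking b):
count = 17  # -> count = 17
b = count + 18  # -> b = 35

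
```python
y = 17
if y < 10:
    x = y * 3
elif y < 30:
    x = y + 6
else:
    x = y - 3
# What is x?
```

Answer: 23

Derivation:
Trace (tracking x):
y = 17  # -> y = 17
if y < 10:  # condition is False
elif y < 30:  # condition is True
    x = y + 6  # -> x = 23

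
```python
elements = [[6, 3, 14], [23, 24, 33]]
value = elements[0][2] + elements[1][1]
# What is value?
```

Trace (tracking value):
elements = [[6, 3, 14], [23, 24, 33]]  # -> elements = [[6, 3, 14], [23, 24, 33]]
value = elements[0][2] + elements[1][1]  # -> value = 38

Answer: 38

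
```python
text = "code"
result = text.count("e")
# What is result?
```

Answer: 1

Derivation:
Trace (tracking result):
text = 'code'  # -> text = 'code'
result = text.count('e')  # -> result = 1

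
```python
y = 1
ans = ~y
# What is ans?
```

Trace (tracking ans):
y = 1  # -> y = 1
ans = ~y  # -> ans = -2

Answer: -2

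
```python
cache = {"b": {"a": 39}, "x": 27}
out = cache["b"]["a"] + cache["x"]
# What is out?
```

Answer: 66

Derivation:
Trace (tracking out):
cache = {'b': {'a': 39}, 'x': 27}  # -> cache = {'b': {'a': 39}, 'x': 27}
out = cache['b']['a'] + cache['x']  # -> out = 66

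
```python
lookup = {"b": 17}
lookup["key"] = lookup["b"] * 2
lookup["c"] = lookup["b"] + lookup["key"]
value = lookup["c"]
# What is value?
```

Answer: 51

Derivation:
Trace (tracking value):
lookup = {'b': 17}  # -> lookup = {'b': 17}
lookup['key'] = lookup['b'] * 2  # -> lookup = {'b': 17, 'key': 34}
lookup['c'] = lookup['b'] + lookup['key']  # -> lookup = {'b': 17, 'key': 34, 'c': 51}
value = lookup['c']  # -> value = 51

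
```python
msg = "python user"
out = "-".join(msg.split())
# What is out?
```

Trace (tracking out):
msg = 'python user'  # -> msg = 'python user'
out = '-'.join(msg.split())  # -> out = 'python-user'

Answer: 'python-user'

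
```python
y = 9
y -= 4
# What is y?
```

Answer: 5

Derivation:
Trace (tracking y):
y = 9  # -> y = 9
y -= 4  # -> y = 5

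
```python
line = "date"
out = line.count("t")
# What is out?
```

Answer: 1

Derivation:
Trace (tracking out):
line = 'date'  # -> line = 'date'
out = line.count('t')  # -> out = 1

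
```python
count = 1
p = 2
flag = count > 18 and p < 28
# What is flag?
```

Trace (tracking flag):
count = 1  # -> count = 1
p = 2  # -> p = 2
flag = count > 18 and p < 28  # -> flag = False

Answer: False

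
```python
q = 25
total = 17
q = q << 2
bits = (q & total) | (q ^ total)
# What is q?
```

Answer: 100

Derivation:
Trace (tracking q):
q = 25  # -> q = 25
total = 17  # -> total = 17
q = q << 2  # -> q = 100
bits = q & total | q ^ total  # -> bits = 117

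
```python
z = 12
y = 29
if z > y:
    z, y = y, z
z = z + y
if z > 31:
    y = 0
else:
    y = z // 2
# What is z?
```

Answer: 41

Derivation:
Trace (tracking z):
z = 12  # -> z = 12
y = 29  # -> y = 29
if z > y:  # condition is False
z = z + y  # -> z = 41
if z > 31:  # condition is True
    y = 0  # -> y = 0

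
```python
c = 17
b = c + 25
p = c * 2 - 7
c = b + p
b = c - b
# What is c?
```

Answer: 69

Derivation:
Trace (tracking c):
c = 17  # -> c = 17
b = c + 25  # -> b = 42
p = c * 2 - 7  # -> p = 27
c = b + p  # -> c = 69
b = c - b  # -> b = 27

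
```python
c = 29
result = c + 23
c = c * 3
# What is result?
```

Answer: 52

Derivation:
Trace (tracking result):
c = 29  # -> c = 29
result = c + 23  # -> result = 52
c = c * 3  # -> c = 87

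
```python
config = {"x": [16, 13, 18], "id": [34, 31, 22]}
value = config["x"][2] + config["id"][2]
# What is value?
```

Answer: 40

Derivation:
Trace (tracking value):
config = {'x': [16, 13, 18], 'id': [34, 31, 22]}  # -> config = {'x': [16, 13, 18], 'id': [34, 31, 22]}
value = config['x'][2] + config['id'][2]  # -> value = 40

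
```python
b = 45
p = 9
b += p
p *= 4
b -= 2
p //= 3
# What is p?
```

Answer: 12

Derivation:
Trace (tracking p):
b = 45  # -> b = 45
p = 9  # -> p = 9
b += p  # -> b = 54
p *= 4  # -> p = 36
b -= 2  # -> b = 52
p //= 3  # -> p = 12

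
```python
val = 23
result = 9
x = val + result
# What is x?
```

Trace (tracking x):
val = 23  # -> val = 23
result = 9  # -> result = 9
x = val + result  # -> x = 32

Answer: 32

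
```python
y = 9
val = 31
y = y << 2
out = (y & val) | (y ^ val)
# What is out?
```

Trace (tracking out):
y = 9  # -> y = 9
val = 31  # -> val = 31
y = y << 2  # -> y = 36
out = y & val | y ^ val  # -> out = 63

Answer: 63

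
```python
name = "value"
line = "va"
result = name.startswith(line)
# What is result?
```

Answer: True

Derivation:
Trace (tracking result):
name = 'value'  # -> name = 'value'
line = 'va'  # -> line = 'va'
result = name.startswith(line)  # -> result = True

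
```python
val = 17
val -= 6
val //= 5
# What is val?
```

Answer: 2

Derivation:
Trace (tracking val):
val = 17  # -> val = 17
val -= 6  # -> val = 11
val //= 5  # -> val = 2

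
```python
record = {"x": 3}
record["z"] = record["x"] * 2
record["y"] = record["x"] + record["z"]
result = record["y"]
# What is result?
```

Answer: 9

Derivation:
Trace (tracking result):
record = {'x': 3}  # -> record = {'x': 3}
record['z'] = record['x'] * 2  # -> record = {'x': 3, 'z': 6}
record['y'] = record['x'] + record['z']  # -> record = {'x': 3, 'z': 6, 'y': 9}
result = record['y']  # -> result = 9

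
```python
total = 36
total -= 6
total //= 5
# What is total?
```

Answer: 6

Derivation:
Trace (tracking total):
total = 36  # -> total = 36
total -= 6  # -> total = 30
total //= 5  # -> total = 6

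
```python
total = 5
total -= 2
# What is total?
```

Answer: 3

Derivation:
Trace (tracking total):
total = 5  # -> total = 5
total -= 2  # -> total = 3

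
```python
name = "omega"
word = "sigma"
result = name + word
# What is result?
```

Trace (tracking result):
name = 'omega'  # -> name = 'omega'
word = 'sigma'  # -> word = 'sigma'
result = name + word  # -> result = 'omegasigma'

Answer: 'omegasigma'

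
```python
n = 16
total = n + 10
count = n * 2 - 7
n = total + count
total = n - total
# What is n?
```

Answer: 51

Derivation:
Trace (tracking n):
n = 16  # -> n = 16
total = n + 10  # -> total = 26
count = n * 2 - 7  # -> count = 25
n = total + count  # -> n = 51
total = n - total  # -> total = 25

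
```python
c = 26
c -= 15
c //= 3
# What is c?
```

Trace (tracking c):
c = 26  # -> c = 26
c -= 15  # -> c = 11
c //= 3  # -> c = 3

Answer: 3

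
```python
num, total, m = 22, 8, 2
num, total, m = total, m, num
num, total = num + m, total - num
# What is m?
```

Answer: 22

Derivation:
Trace (tracking m):
num, total, m = (22, 8, 2)  # -> num = 22, total = 8, m = 2
num, total, m = (total, m, num)  # -> num = 8, total = 2, m = 22
num, total = (num + m, total - num)  # -> num = 30, total = -6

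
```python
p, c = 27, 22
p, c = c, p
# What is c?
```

Answer: 27

Derivation:
Trace (tracking c):
p, c = (27, 22)  # -> p = 27, c = 22
p, c = (c, p)  # -> p = 22, c = 27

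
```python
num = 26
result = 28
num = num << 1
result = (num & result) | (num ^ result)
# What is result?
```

Trace (tracking result):
num = 26  # -> num = 26
result = 28  # -> result = 28
num = num << 1  # -> num = 52
result = num & result | num ^ result  # -> result = 60

Answer: 60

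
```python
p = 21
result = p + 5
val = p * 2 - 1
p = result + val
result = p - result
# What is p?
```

Trace (tracking p):
p = 21  # -> p = 21
result = p + 5  # -> result = 26
val = p * 2 - 1  # -> val = 41
p = result + val  # -> p = 67
result = p - result  # -> result = 41

Answer: 67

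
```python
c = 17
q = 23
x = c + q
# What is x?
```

Trace (tracking x):
c = 17  # -> c = 17
q = 23  # -> q = 23
x = c + q  # -> x = 40

Answer: 40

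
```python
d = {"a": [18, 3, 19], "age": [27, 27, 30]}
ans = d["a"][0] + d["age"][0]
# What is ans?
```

Trace (tracking ans):
d = {'a': [18, 3, 19], 'age': [27, 27, 30]}  # -> d = {'a': [18, 3, 19], 'age': [27, 27, 30]}
ans = d['a'][0] + d['age'][0]  # -> ans = 45

Answer: 45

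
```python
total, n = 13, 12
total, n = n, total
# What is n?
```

Answer: 13

Derivation:
Trace (tracking n):
total, n = (13, 12)  # -> total = 13, n = 12
total, n = (n, total)  # -> total = 12, n = 13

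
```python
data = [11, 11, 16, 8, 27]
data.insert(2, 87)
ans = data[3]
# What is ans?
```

Answer: 16

Derivation:
Trace (tracking ans):
data = [11, 11, 16, 8, 27]  # -> data = [11, 11, 16, 8, 27]
data.insert(2, 87)  # -> data = [11, 11, 87, 16, 8, 27]
ans = data[3]  # -> ans = 16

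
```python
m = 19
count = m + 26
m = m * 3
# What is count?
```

Trace (tracking count):
m = 19  # -> m = 19
count = m + 26  # -> count = 45
m = m * 3  # -> m = 57

Answer: 45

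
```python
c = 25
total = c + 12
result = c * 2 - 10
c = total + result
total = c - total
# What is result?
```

Answer: 40

Derivation:
Trace (tracking result):
c = 25  # -> c = 25
total = c + 12  # -> total = 37
result = c * 2 - 10  # -> result = 40
c = total + result  # -> c = 77
total = c - total  # -> total = 40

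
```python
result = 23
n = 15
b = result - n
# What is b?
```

Trace (tracking b):
result = 23  # -> result = 23
n = 15  # -> n = 15
b = result - n  # -> b = 8

Answer: 8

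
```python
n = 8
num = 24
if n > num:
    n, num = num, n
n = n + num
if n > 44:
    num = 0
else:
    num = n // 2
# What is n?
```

Trace (tracking n):
n = 8  # -> n = 8
num = 24  # -> num = 24
if n > num:  # condition is False
n = n + num  # -> n = 32
if n > 44:  # condition is False
else:
    num = n // 2  # -> num = 16

Answer: 32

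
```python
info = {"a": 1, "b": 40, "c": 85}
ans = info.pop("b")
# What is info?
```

Answer: {'a': 1, 'c': 85}

Derivation:
Trace (tracking info):
info = {'a': 1, 'b': 40, 'c': 85}  # -> info = {'a': 1, 'b': 40, 'c': 85}
ans = info.pop('b')  # -> ans = 40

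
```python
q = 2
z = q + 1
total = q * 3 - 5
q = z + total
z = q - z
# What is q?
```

Answer: 4

Derivation:
Trace (tracking q):
q = 2  # -> q = 2
z = q + 1  # -> z = 3
total = q * 3 - 5  # -> total = 1
q = z + total  # -> q = 4
z = q - z  # -> z = 1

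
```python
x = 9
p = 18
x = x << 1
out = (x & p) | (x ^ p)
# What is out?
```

Answer: 18

Derivation:
Trace (tracking out):
x = 9  # -> x = 9
p = 18  # -> p = 18
x = x << 1  # -> x = 18
out = x & p | x ^ p  # -> out = 18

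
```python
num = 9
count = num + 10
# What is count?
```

Answer: 19

Derivation:
Trace (tracking count):
num = 9  # -> num = 9
count = num + 10  # -> count = 19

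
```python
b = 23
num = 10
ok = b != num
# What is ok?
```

Trace (tracking ok):
b = 23  # -> b = 23
num = 10  # -> num = 10
ok = b != num  # -> ok = True

Answer: True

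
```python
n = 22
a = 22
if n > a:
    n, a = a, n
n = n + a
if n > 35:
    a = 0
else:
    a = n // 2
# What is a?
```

Trace (tracking a):
n = 22  # -> n = 22
a = 22  # -> a = 22
if n > a:  # condition is False
n = n + a  # -> n = 44
if n > 35:  # condition is True
    a = 0  # -> a = 0

Answer: 0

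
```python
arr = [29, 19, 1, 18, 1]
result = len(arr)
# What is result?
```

Trace (tracking result):
arr = [29, 19, 1, 18, 1]  # -> arr = [29, 19, 1, 18, 1]
result = len(arr)  # -> result = 5

Answer: 5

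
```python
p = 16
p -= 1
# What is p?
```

Trace (tracking p):
p = 16  # -> p = 16
p -= 1  # -> p = 15

Answer: 15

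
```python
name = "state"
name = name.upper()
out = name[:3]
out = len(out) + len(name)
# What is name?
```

Answer: 'STATE'

Derivation:
Trace (tracking name):
name = 'state'  # -> name = 'state'
name = name.upper()  # -> name = 'STATE'
out = name[:3]  # -> out = 'STA'
out = len(out) + len(name)  # -> out = 8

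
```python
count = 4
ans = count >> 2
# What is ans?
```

Answer: 1

Derivation:
Trace (tracking ans):
count = 4  # -> count = 4
ans = count >> 2  # -> ans = 1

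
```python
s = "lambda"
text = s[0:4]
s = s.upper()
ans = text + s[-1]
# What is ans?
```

Trace (tracking ans):
s = 'lambda'  # -> s = 'lambda'
text = s[0:4]  # -> text = 'lamb'
s = s.upper()  # -> s = 'LAMBDA'
ans = text + s[-1]  # -> ans = 'lambA'

Answer: 'lambA'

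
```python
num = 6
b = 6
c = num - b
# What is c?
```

Trace (tracking c):
num = 6  # -> num = 6
b = 6  # -> b = 6
c = num - b  # -> c = 0

Answer: 0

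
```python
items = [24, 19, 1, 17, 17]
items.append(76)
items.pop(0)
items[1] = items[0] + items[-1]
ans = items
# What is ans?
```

Trace (tracking ans):
items = [24, 19, 1, 17, 17]  # -> items = [24, 19, 1, 17, 17]
items.append(76)  # -> items = [24, 19, 1, 17, 17, 76]
items.pop(0)  # -> items = [19, 1, 17, 17, 76]
items[1] = items[0] + items[-1]  # -> items = [19, 95, 17, 17, 76]
ans = items  # -> ans = [19, 95, 17, 17, 76]

Answer: [19, 95, 17, 17, 76]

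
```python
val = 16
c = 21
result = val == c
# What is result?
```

Answer: False

Derivation:
Trace (tracking result):
val = 16  # -> val = 16
c = 21  # -> c = 21
result = val == c  # -> result = False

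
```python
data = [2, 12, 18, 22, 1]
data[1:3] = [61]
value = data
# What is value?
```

Trace (tracking value):
data = [2, 12, 18, 22, 1]  # -> data = [2, 12, 18, 22, 1]
data[1:3] = [61]  # -> data = [2, 61, 22, 1]
value = data  # -> value = [2, 61, 22, 1]

Answer: [2, 61, 22, 1]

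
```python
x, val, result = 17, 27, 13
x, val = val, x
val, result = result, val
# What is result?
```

Answer: 17

Derivation:
Trace (tracking result):
x, val, result = (17, 27, 13)  # -> x = 17, val = 27, result = 13
x, val = (val, x)  # -> x = 27, val = 17
val, result = (result, val)  # -> val = 13, result = 17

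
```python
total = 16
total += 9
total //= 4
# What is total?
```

Trace (tracking total):
total = 16  # -> total = 16
total += 9  # -> total = 25
total //= 4  # -> total = 6

Answer: 6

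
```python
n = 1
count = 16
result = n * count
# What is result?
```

Answer: 16

Derivation:
Trace (tracking result):
n = 1  # -> n = 1
count = 16  # -> count = 16
result = n * count  # -> result = 16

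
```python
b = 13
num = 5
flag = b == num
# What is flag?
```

Answer: False

Derivation:
Trace (tracking flag):
b = 13  # -> b = 13
num = 5  # -> num = 5
flag = b == num  # -> flag = False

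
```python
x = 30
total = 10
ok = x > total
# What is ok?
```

Answer: True

Derivation:
Trace (tracking ok):
x = 30  # -> x = 30
total = 10  # -> total = 10
ok = x > total  # -> ok = True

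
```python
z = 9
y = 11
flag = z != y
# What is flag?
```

Trace (tracking flag):
z = 9  # -> z = 9
y = 11  # -> y = 11
flag = z != y  # -> flag = True

Answer: True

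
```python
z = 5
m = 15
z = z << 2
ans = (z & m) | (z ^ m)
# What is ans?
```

Trace (tracking ans):
z = 5  # -> z = 5
m = 15  # -> m = 15
z = z << 2  # -> z = 20
ans = z & m | z ^ m  # -> ans = 31

Answer: 31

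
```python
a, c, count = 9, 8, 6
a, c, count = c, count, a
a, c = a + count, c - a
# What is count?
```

Trace (tracking count):
a, c, count = (9, 8, 6)  # -> a = 9, c = 8, count = 6
a, c, count = (c, count, a)  # -> a = 8, c = 6, count = 9
a, c = (a + count, c - a)  # -> a = 17, c = -2

Answer: 9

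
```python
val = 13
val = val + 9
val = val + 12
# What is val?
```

Answer: 34

Derivation:
Trace (tracking val):
val = 13  # -> val = 13
val = val + 9  # -> val = 22
val = val + 12  # -> val = 34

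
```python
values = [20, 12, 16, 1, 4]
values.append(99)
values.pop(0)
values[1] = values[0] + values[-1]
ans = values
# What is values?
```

Answer: [12, 111, 1, 4, 99]

Derivation:
Trace (tracking values):
values = [20, 12, 16, 1, 4]  # -> values = [20, 12, 16, 1, 4]
values.append(99)  # -> values = [20, 12, 16, 1, 4, 99]
values.pop(0)  # -> values = [12, 16, 1, 4, 99]
values[1] = values[0] + values[-1]  # -> values = [12, 111, 1, 4, 99]
ans = values  # -> ans = [12, 111, 1, 4, 99]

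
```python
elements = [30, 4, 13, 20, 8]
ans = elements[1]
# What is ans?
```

Answer: 4

Derivation:
Trace (tracking ans):
elements = [30, 4, 13, 20, 8]  # -> elements = [30, 4, 13, 20, 8]
ans = elements[1]  # -> ans = 4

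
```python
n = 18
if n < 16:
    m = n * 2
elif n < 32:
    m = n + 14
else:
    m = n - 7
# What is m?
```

Answer: 32

Derivation:
Trace (tracking m):
n = 18  # -> n = 18
if n < 16:  # condition is False
elif n < 32:  # condition is True
    m = n + 14  # -> m = 32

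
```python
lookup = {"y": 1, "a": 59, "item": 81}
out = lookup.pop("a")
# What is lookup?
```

Answer: {'y': 1, 'item': 81}

Derivation:
Trace (tracking lookup):
lookup = {'y': 1, 'a': 59, 'item': 81}  # -> lookup = {'y': 1, 'a': 59, 'item': 81}
out = lookup.pop('a')  # -> out = 59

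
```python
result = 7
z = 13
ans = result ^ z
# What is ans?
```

Trace (tracking ans):
result = 7  # -> result = 7
z = 13  # -> z = 13
ans = result ^ z  # -> ans = 10

Answer: 10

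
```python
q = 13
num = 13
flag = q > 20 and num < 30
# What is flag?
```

Answer: False

Derivation:
Trace (tracking flag):
q = 13  # -> q = 13
num = 13  # -> num = 13
flag = q > 20 and num < 30  # -> flag = False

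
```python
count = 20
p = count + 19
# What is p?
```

Answer: 39

Derivation:
Trace (tracking p):
count = 20  # -> count = 20
p = count + 19  # -> p = 39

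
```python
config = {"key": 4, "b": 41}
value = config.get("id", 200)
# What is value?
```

Trace (tracking value):
config = {'key': 4, 'b': 41}  # -> config = {'key': 4, 'b': 41}
value = config.get('id', 200)  # -> value = 200

Answer: 200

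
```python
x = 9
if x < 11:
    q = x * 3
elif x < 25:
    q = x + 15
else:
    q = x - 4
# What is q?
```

Answer: 27

Derivation:
Trace (tracking q):
x = 9  # -> x = 9
if x < 11:  # condition is True
    q = x * 3  # -> q = 27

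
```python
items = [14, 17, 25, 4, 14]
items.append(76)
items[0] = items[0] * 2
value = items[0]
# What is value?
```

Trace (tracking value):
items = [14, 17, 25, 4, 14]  # -> items = [14, 17, 25, 4, 14]
items.append(76)  # -> items = [14, 17, 25, 4, 14, 76]
items[0] = items[0] * 2  # -> items = [28, 17, 25, 4, 14, 76]
value = items[0]  # -> value = 28

Answer: 28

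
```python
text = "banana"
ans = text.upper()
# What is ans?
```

Answer: 'BANANA'

Derivation:
Trace (tracking ans):
text = 'banana'  # -> text = 'banana'
ans = text.upper()  # -> ans = 'BANANA'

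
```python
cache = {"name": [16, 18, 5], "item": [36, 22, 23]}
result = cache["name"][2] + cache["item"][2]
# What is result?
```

Trace (tracking result):
cache = {'name': [16, 18, 5], 'item': [36, 22, 23]}  # -> cache = {'name': [16, 18, 5], 'item': [36, 22, 23]}
result = cache['name'][2] + cache['item'][2]  # -> result = 28

Answer: 28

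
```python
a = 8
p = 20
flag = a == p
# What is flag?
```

Trace (tracking flag):
a = 8  # -> a = 8
p = 20  # -> p = 20
flag = a == p  # -> flag = False

Answer: False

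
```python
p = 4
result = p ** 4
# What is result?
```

Trace (tracking result):
p = 4  # -> p = 4
result = p ** 4  # -> result = 256

Answer: 256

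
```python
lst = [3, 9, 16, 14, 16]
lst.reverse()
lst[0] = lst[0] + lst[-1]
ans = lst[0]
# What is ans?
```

Trace (tracking ans):
lst = [3, 9, 16, 14, 16]  # -> lst = [3, 9, 16, 14, 16]
lst.reverse()  # -> lst = [16, 14, 16, 9, 3]
lst[0] = lst[0] + lst[-1]  # -> lst = [19, 14, 16, 9, 3]
ans = lst[0]  # -> ans = 19

Answer: 19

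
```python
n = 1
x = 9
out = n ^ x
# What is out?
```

Trace (tracking out):
n = 1  # -> n = 1
x = 9  # -> x = 9
out = n ^ x  # -> out = 8

Answer: 8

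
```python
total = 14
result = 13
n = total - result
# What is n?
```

Answer: 1

Derivation:
Trace (tracking n):
total = 14  # -> total = 14
result = 13  # -> result = 13
n = total - result  # -> n = 1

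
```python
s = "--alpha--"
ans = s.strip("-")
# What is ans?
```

Trace (tracking ans):
s = '--alpha--'  # -> s = '--alpha--'
ans = s.strip('-')  # -> ans = 'alpha'

Answer: 'alpha'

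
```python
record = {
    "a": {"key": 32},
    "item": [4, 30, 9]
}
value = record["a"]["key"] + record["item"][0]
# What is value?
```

Answer: 36

Derivation:
Trace (tracking value):
record = {'a': {'key': 32}, 'item': [4, 30, 9]}  # -> record = {'a': {'key': 32}, 'item': [4, 30, 9]}
value = record['a']['key'] + record['item'][0]  # -> value = 36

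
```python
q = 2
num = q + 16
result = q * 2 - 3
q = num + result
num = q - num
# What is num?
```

Answer: 1

Derivation:
Trace (tracking num):
q = 2  # -> q = 2
num = q + 16  # -> num = 18
result = q * 2 - 3  # -> result = 1
q = num + result  # -> q = 19
num = q - num  # -> num = 1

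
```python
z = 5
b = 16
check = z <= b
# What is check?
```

Answer: True

Derivation:
Trace (tracking check):
z = 5  # -> z = 5
b = 16  # -> b = 16
check = z <= b  # -> check = True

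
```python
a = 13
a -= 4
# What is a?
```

Trace (tracking a):
a = 13  # -> a = 13
a -= 4  # -> a = 9

Answer: 9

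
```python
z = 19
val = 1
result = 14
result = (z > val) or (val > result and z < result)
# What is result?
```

Answer: True

Derivation:
Trace (tracking result):
z = 19  # -> z = 19
val = 1  # -> val = 1
result = 14  # -> result = 14
result = z > val or (val > result and z < result)  # -> result = True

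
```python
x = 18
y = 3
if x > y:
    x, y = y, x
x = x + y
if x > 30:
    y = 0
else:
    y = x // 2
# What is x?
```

Trace (tracking x):
x = 18  # -> x = 18
y = 3  # -> y = 3
if x > y:  # condition is True
    x, y = (y, x)  # -> x = 3, y = 18
x = x + y  # -> x = 21
if x > 30:  # condition is False
else:
    y = x // 2  # -> y = 10

Answer: 21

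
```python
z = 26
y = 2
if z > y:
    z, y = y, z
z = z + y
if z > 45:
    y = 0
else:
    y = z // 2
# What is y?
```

Answer: 14

Derivation:
Trace (tracking y):
z = 26  # -> z = 26
y = 2  # -> y = 2
if z > y:  # condition is True
    z, y = (y, z)  # -> z = 2, y = 26
z = z + y  # -> z = 28
if z > 45:  # condition is False
else:
    y = z // 2  # -> y = 14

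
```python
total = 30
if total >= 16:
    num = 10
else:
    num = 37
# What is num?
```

Answer: 10

Derivation:
Trace (tracking num):
total = 30  # -> total = 30
if total >= 16:  # condition is True
    num = 10  # -> num = 10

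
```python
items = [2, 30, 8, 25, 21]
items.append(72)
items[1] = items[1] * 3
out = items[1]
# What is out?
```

Trace (tracking out):
items = [2, 30, 8, 25, 21]  # -> items = [2, 30, 8, 25, 21]
items.append(72)  # -> items = [2, 30, 8, 25, 21, 72]
items[1] = items[1] * 3  # -> items = [2, 90, 8, 25, 21, 72]
out = items[1]  # -> out = 90

Answer: 90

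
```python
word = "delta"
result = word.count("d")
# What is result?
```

Answer: 1

Derivation:
Trace (tracking result):
word = 'delta'  # -> word = 'delta'
result = word.count('d')  # -> result = 1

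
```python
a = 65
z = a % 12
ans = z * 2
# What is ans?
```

Answer: 10

Derivation:
Trace (tracking ans):
a = 65  # -> a = 65
z = a % 12  # -> z = 5
ans = z * 2  # -> ans = 10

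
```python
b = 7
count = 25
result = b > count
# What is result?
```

Answer: False

Derivation:
Trace (tracking result):
b = 7  # -> b = 7
count = 25  # -> count = 25
result = b > count  # -> result = False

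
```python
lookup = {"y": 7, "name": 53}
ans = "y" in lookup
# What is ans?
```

Answer: True

Derivation:
Trace (tracking ans):
lookup = {'y': 7, 'name': 53}  # -> lookup = {'y': 7, 'name': 53}
ans = 'y' in lookup  # -> ans = True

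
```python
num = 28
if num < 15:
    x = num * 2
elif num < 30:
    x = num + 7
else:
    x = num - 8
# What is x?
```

Answer: 35

Derivation:
Trace (tracking x):
num = 28  # -> num = 28
if num < 15:  # condition is False
elif num < 30:  # condition is True
    x = num + 7  # -> x = 35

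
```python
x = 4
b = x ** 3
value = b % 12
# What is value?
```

Answer: 4

Derivation:
Trace (tracking value):
x = 4  # -> x = 4
b = x ** 3  # -> b = 64
value = b % 12  # -> value = 4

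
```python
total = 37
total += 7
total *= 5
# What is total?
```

Answer: 220

Derivation:
Trace (tracking total):
total = 37  # -> total = 37
total += 7  # -> total = 44
total *= 5  # -> total = 220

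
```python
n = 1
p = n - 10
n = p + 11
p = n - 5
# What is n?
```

Answer: 2

Derivation:
Trace (tracking n):
n = 1  # -> n = 1
p = n - 10  # -> p = -9
n = p + 11  # -> n = 2
p = n - 5  # -> p = -3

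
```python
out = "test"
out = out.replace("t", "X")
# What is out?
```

Trace (tracking out):
out = 'test'  # -> out = 'test'
out = out.replace('t', 'X')  # -> out = 'XesX'

Answer: 'XesX'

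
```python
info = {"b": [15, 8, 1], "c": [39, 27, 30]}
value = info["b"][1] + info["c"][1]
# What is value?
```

Trace (tracking value):
info = {'b': [15, 8, 1], 'c': [39, 27, 30]}  # -> info = {'b': [15, 8, 1], 'c': [39, 27, 30]}
value = info['b'][1] + info['c'][1]  # -> value = 35

Answer: 35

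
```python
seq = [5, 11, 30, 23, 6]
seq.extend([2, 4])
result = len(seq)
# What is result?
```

Answer: 7

Derivation:
Trace (tracking result):
seq = [5, 11, 30, 23, 6]  # -> seq = [5, 11, 30, 23, 6]
seq.extend([2, 4])  # -> seq = [5, 11, 30, 23, 6, 2, 4]
result = len(seq)  # -> result = 7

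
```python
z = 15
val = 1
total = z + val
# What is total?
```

Answer: 16

Derivation:
Trace (tracking total):
z = 15  # -> z = 15
val = 1  # -> val = 1
total = z + val  # -> total = 16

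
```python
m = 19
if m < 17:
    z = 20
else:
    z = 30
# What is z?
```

Trace (tracking z):
m = 19  # -> m = 19
if m < 17:  # condition is False
else:
    z = 30  # -> z = 30

Answer: 30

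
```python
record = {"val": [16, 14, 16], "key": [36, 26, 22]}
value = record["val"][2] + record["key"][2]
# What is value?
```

Answer: 38

Derivation:
Trace (tracking value):
record = {'val': [16, 14, 16], 'key': [36, 26, 22]}  # -> record = {'val': [16, 14, 16], 'key': [36, 26, 22]}
value = record['val'][2] + record['key'][2]  # -> value = 38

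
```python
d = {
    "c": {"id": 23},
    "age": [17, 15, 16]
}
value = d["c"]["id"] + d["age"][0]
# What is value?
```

Trace (tracking value):
d = {'c': {'id': 23}, 'age': [17, 15, 16]}  # -> d = {'c': {'id': 23}, 'age': [17, 15, 16]}
value = d['c']['id'] + d['age'][0]  # -> value = 40

Answer: 40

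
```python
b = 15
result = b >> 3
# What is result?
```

Trace (tracking result):
b = 15  # -> b = 15
result = b >> 3  # -> result = 1

Answer: 1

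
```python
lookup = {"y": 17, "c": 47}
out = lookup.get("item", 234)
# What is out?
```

Trace (tracking out):
lookup = {'y': 17, 'c': 47}  # -> lookup = {'y': 17, 'c': 47}
out = lookup.get('item', 234)  # -> out = 234

Answer: 234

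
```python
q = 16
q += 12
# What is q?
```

Trace (tracking q):
q = 16  # -> q = 16
q += 12  # -> q = 28

Answer: 28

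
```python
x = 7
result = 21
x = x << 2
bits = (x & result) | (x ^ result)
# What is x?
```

Answer: 28

Derivation:
Trace (tracking x):
x = 7  # -> x = 7
result = 21  # -> result = 21
x = x << 2  # -> x = 28
bits = x & result | x ^ result  # -> bits = 29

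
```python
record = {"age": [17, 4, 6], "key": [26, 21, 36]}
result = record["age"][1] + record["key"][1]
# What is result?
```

Trace (tracking result):
record = {'age': [17, 4, 6], 'key': [26, 21, 36]}  # -> record = {'age': [17, 4, 6], 'key': [26, 21, 36]}
result = record['age'][1] + record['key'][1]  # -> result = 25

Answer: 25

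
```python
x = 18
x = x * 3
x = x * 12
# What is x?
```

Trace (tracking x):
x = 18  # -> x = 18
x = x * 3  # -> x = 54
x = x * 12  # -> x = 648

Answer: 648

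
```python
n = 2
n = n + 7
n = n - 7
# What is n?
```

Trace (tracking n):
n = 2  # -> n = 2
n = n + 7  # -> n = 9
n = n - 7  # -> n = 2

Answer: 2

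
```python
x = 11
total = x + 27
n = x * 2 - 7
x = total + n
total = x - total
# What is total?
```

Trace (tracking total):
x = 11  # -> x = 11
total = x + 27  # -> total = 38
n = x * 2 - 7  # -> n = 15
x = total + n  # -> x = 53
total = x - total  # -> total = 15

Answer: 15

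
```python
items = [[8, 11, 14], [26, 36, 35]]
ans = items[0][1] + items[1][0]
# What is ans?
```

Answer: 37

Derivation:
Trace (tracking ans):
items = [[8, 11, 14], [26, 36, 35]]  # -> items = [[8, 11, 14], [26, 36, 35]]
ans = items[0][1] + items[1][0]  # -> ans = 37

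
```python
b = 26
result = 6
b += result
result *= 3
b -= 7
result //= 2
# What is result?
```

Answer: 9

Derivation:
Trace (tracking result):
b = 26  # -> b = 26
result = 6  # -> result = 6
b += result  # -> b = 32
result *= 3  # -> result = 18
b -= 7  # -> b = 25
result //= 2  # -> result = 9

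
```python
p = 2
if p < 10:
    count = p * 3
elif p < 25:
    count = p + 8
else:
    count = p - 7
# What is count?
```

Trace (tracking count):
p = 2  # -> p = 2
if p < 10:  # condition is True
    count = p * 3  # -> count = 6

Answer: 6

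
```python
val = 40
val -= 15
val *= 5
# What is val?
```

Answer: 125

Derivation:
Trace (tracking val):
val = 40  # -> val = 40
val -= 15  # -> val = 25
val *= 5  # -> val = 125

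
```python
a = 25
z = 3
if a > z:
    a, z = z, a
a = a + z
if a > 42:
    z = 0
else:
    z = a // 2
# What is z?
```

Answer: 14

Derivation:
Trace (tracking z):
a = 25  # -> a = 25
z = 3  # -> z = 3
if a > z:  # condition is True
    a, z = (z, a)  # -> a = 3, z = 25
a = a + z  # -> a = 28
if a > 42:  # condition is False
else:
    z = a // 2  # -> z = 14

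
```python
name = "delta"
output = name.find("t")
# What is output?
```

Answer: 3

Derivation:
Trace (tracking output):
name = 'delta'  # -> name = 'delta'
output = name.find('t')  # -> output = 3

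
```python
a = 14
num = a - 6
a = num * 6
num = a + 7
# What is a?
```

Trace (tracking a):
a = 14  # -> a = 14
num = a - 6  # -> num = 8
a = num * 6  # -> a = 48
num = a + 7  # -> num = 55

Answer: 48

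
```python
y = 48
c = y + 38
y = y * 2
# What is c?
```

Answer: 86

Derivation:
Trace (tracking c):
y = 48  # -> y = 48
c = y + 38  # -> c = 86
y = y * 2  # -> y = 96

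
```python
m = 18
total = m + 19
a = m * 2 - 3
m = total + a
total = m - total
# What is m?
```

Trace (tracking m):
m = 18  # -> m = 18
total = m + 19  # -> total = 37
a = m * 2 - 3  # -> a = 33
m = total + a  # -> m = 70
total = m - total  # -> total = 33

Answer: 70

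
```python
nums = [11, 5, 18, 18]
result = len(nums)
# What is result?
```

Answer: 4

Derivation:
Trace (tracking result):
nums = [11, 5, 18, 18]  # -> nums = [11, 5, 18, 18]
result = len(nums)  # -> result = 4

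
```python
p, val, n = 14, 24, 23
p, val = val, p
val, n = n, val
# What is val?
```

Trace (tracking val):
p, val, n = (14, 24, 23)  # -> p = 14, val = 24, n = 23
p, val = (val, p)  # -> p = 24, val = 14
val, n = (n, val)  # -> val = 23, n = 14

Answer: 23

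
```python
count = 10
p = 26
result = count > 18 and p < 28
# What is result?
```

Trace (tracking result):
count = 10  # -> count = 10
p = 26  # -> p = 26
result = count > 18 and p < 28  # -> result = False

Answer: False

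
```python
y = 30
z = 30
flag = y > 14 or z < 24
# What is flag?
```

Answer: True

Derivation:
Trace (tracking flag):
y = 30  # -> y = 30
z = 30  # -> z = 30
flag = y > 14 or z < 24  # -> flag = True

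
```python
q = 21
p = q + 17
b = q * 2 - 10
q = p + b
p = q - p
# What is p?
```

Answer: 32

Derivation:
Trace (tracking p):
q = 21  # -> q = 21
p = q + 17  # -> p = 38
b = q * 2 - 10  # -> b = 32
q = p + b  # -> q = 70
p = q - p  # -> p = 32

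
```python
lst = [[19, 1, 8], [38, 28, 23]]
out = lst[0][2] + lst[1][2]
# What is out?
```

Trace (tracking out):
lst = [[19, 1, 8], [38, 28, 23]]  # -> lst = [[19, 1, 8], [38, 28, 23]]
out = lst[0][2] + lst[1][2]  # -> out = 31

Answer: 31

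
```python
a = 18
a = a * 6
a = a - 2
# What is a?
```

Answer: 106

Derivation:
Trace (tracking a):
a = 18  # -> a = 18
a = a * 6  # -> a = 108
a = a - 2  # -> a = 106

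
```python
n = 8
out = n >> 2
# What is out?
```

Answer: 2

Derivation:
Trace (tracking out):
n = 8  # -> n = 8
out = n >> 2  # -> out = 2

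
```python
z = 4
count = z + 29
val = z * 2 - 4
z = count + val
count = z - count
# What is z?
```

Trace (tracking z):
z = 4  # -> z = 4
count = z + 29  # -> count = 33
val = z * 2 - 4  # -> val = 4
z = count + val  # -> z = 37
count = z - count  # -> count = 4

Answer: 37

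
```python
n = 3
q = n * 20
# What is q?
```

Answer: 60

Derivation:
Trace (tracking q):
n = 3  # -> n = 3
q = n * 20  # -> q = 60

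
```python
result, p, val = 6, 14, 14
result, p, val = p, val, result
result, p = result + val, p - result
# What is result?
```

Answer: 20

Derivation:
Trace (tracking result):
result, p, val = (6, 14, 14)  # -> result = 6, p = 14, val = 14
result, p, val = (p, val, result)  # -> result = 14, p = 14, val = 6
result, p = (result + val, p - result)  # -> result = 20, p = 0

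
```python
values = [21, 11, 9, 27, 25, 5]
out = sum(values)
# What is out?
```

Answer: 98

Derivation:
Trace (tracking out):
values = [21, 11, 9, 27, 25, 5]  # -> values = [21, 11, 9, 27, 25, 5]
out = sum(values)  # -> out = 98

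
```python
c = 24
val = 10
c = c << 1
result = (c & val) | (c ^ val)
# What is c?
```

Answer: 48

Derivation:
Trace (tracking c):
c = 24  # -> c = 24
val = 10  # -> val = 10
c = c << 1  # -> c = 48
result = c & val | c ^ val  # -> result = 58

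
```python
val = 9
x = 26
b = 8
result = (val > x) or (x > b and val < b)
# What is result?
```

Answer: False

Derivation:
Trace (tracking result):
val = 9  # -> val = 9
x = 26  # -> x = 26
b = 8  # -> b = 8
result = val > x or (x > b and val < b)  # -> result = False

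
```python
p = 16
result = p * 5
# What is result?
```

Trace (tracking result):
p = 16  # -> p = 16
result = p * 5  # -> result = 80

Answer: 80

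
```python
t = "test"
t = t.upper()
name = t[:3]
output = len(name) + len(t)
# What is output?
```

Trace (tracking output):
t = 'test'  # -> t = 'test'
t = t.upper()  # -> t = 'TEST'
name = t[:3]  # -> name = 'TES'
output = len(name) + len(t)  # -> output = 7

Answer: 7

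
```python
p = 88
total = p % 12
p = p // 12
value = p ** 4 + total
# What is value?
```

Answer: 2405

Derivation:
Trace (tracking value):
p = 88  # -> p = 88
total = p % 12  # -> total = 4
p = p // 12  # -> p = 7
value = p ** 4 + total  # -> value = 2405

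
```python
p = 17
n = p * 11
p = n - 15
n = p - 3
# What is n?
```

Trace (tracking n):
p = 17  # -> p = 17
n = p * 11  # -> n = 187
p = n - 15  # -> p = 172
n = p - 3  # -> n = 169

Answer: 169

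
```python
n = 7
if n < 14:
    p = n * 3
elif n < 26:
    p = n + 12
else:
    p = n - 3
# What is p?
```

Answer: 21

Derivation:
Trace (tracking p):
n = 7  # -> n = 7
if n < 14:  # condition is True
    p = n * 3  # -> p = 21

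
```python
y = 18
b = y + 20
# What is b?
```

Trace (tracking b):
y = 18  # -> y = 18
b = y + 20  # -> b = 38

Answer: 38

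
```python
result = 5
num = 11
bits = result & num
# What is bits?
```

Answer: 1

Derivation:
Trace (tracking bits):
result = 5  # -> result = 5
num = 11  # -> num = 11
bits = result & num  # -> bits = 1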